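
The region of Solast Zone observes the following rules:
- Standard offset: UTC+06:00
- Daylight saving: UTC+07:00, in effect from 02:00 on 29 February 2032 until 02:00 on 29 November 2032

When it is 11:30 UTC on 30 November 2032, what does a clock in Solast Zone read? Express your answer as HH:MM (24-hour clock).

At the standard offset (UTC+06:00), 11:30 UTC + 6h = 17:30 Solast Zone standard time.
The standard-time date in Solast Zone, 30 November 2032, does not fall between 29 February and 29 November, so daylight saving is not in effect and Solast Zone is at UTC+06:00.
11:30 UTC + 6h = 17:30 local.

17:30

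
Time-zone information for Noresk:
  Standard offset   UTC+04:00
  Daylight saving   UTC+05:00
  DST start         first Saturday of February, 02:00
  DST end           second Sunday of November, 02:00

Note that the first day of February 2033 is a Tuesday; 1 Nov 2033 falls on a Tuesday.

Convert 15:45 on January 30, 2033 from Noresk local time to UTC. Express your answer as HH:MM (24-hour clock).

11:45

1 February 2033 is a Tuesday, so the first Saturday is February 5.
1 November 2033 is a Tuesday, so the first Sunday is November 6 and the second is November 13.
January 30, 2033 is outside the daylight-saving period (5 February – 13 November), so Noresk is on standard time, UTC+04:00.
15:45 local − 4h = 11:45 UTC.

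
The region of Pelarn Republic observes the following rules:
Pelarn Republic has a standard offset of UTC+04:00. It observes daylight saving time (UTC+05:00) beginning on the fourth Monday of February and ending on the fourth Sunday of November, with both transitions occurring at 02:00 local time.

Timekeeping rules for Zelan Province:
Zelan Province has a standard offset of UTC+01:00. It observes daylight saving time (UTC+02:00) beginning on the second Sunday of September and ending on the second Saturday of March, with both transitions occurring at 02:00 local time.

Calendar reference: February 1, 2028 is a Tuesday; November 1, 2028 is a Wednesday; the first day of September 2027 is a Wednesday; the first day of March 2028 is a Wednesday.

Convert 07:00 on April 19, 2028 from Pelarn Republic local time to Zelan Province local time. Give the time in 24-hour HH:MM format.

1 February 2028 is a Tuesday, so the first Monday is February 7 and the fourth is February 28.
1 November 2028 is a Wednesday, so the first Sunday is November 5 and the fourth is November 26.
Daylight saving runs 28 February – 26 November; April 19, 2028 is inside that window, so Pelarn Republic is at UTC+05:00.
07:00 Pelarn Republic − 5h = 02:00 UTC.
1 September 2027 is a Wednesday, so the first Sunday is September 5 and the second is September 12.
1 March 2028 is a Wednesday, so the first Saturday is March 4 and the second is March 11.
At the standard offset (UTC+01:00), 02:00 UTC + 1h = 03:00 Zelan Province standard time.
The standard-time date in Zelan Province, April 19, 2028, is outside the daylight-saving period (12 September 2027 – 11 March 2028), so Zelan Province is on standard time, UTC+01:00.
02:00 UTC + 1h = 03:00 Zelan Province.

03:00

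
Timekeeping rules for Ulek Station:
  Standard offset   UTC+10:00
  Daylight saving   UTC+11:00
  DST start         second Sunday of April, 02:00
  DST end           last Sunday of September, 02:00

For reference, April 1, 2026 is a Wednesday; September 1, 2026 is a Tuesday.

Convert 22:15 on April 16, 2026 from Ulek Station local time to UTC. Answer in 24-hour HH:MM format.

11:15

1 April 2026 is a Wednesday, so the first Sunday is April 5 and the second is April 12.
1 September 2026 is a Tuesday, so Sundays fall on 6, 13, 20, 27; the last is September 27.
April 16, 2026 lies within the daylight-saving period (12 April – 27 September), so Ulek Station is on daylight time, UTC+11:00.
22:15 local − 11h = 11:15 UTC.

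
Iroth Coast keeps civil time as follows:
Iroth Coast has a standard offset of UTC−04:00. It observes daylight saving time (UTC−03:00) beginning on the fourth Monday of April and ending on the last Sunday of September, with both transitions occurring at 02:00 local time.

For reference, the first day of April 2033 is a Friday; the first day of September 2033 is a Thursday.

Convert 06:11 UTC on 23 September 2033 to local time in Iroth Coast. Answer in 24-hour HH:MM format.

03:11

1 April 2033 is a Friday, so the first Monday is April 4 and the fourth is April 25.
1 September 2033 is a Thursday, so Sundays fall on 4, 11, 18, 25; the last is September 25.
At the standard offset (UTC−04:00), 06:11 UTC − 4h = 02:11 Iroth Coast standard time.
The standard-time date in Iroth Coast, 23 September 2033, falls between 25 April and 25 September, so daylight saving is in effect and Iroth Coast is at UTC−03:00.
06:11 UTC − 3h = 03:11 local.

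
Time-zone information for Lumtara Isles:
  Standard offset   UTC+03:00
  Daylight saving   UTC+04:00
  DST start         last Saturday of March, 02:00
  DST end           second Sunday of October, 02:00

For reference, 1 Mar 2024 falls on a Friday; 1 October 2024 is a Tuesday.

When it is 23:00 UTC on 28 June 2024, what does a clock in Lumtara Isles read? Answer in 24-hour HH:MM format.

1 March 2024 is a Friday, so Saturdays fall on 2, 9, 16, 23, 30; the last is March 30.
1 October 2024 is a Tuesday, so the first Sunday is October 6 and the second is October 13.
At the standard offset (UTC+03:00), 23:00 UTC + 3h = 02:00 Lumtara Isles standard time (rolling into the next day, 29 June 2024).
Daylight saving runs 30 March – 13 October; the standard-time date in Lumtara Isles, 29 June 2024, is inside that window, so Lumtara Isles is at UTC+04:00.
23:00 UTC + 4h = 03:00 local (rolling into the next day, 29 June 2024).

03:00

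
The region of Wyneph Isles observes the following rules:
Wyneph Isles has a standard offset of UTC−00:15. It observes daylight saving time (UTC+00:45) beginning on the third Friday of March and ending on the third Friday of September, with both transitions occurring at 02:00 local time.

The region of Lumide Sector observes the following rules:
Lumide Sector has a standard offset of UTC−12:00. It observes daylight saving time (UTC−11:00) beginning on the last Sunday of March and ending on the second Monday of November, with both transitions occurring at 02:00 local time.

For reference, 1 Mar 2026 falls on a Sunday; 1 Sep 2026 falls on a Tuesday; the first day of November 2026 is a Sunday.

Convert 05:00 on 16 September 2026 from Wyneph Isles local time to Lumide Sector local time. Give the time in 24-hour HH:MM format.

17:15

1 March 2026 is a Sunday, so the first Friday is March 6 and the third is March 20.
1 September 2026 is a Tuesday, so the first Friday is September 4 and the third is September 18.
Daylight saving runs 20 March – 18 September; 16 September 2026 is inside that window, so Wyneph Isles is at UTC+00:45.
05:00 Wyneph Isles − 0h45m = 04:15 UTC.
1 March 2026 is a Sunday, so Sundays fall on 1, 8, 15, 22, 29; the last is March 29.
1 November 2026 is a Sunday, so the first Monday is November 2 and the second is November 9.
At the standard offset (UTC−12:00), 04:15 UTC − 12h = 16:15 Lumide Sector standard time (rolling into the previous day, 15 September 2026).
Daylight saving runs 29 March – 9 November; the standard-time date in Lumide Sector, 15 September 2026, is inside that window, so Lumide Sector is at UTC−11:00.
04:15 UTC − 11h = 17:15 Lumide Sector (rolling into the previous day, 15 September 2026).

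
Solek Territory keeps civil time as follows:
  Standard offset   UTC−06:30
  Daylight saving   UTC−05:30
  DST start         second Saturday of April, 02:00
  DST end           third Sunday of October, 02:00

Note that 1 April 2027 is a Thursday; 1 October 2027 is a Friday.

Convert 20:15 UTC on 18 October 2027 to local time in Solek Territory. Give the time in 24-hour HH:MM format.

13:45

1 April 2027 is a Thursday, so the first Saturday is April 3 and the second is April 10.
1 October 2027 is a Friday, so the first Sunday is October 3 and the third is October 17.
At the standard offset (UTC−06:30), 20:15 UTC − 6h30m = 13:45 Solek Territory standard time.
The standard-time date in Solek Territory, 18 October 2027, is outside the daylight-saving period (10 April – 17 October), so Solek Territory is on standard time, UTC−06:30.
20:15 UTC − 6h30m = 13:45 local.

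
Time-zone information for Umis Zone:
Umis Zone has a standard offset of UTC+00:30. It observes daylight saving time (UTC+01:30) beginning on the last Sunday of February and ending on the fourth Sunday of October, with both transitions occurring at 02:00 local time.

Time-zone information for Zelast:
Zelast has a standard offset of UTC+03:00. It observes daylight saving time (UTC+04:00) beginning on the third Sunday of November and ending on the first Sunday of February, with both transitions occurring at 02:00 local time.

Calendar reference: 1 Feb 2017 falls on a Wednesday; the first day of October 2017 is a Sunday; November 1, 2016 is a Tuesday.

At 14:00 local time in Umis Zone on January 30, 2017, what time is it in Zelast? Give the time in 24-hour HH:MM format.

17:30

1 February 2017 is a Wednesday, so Sundays fall on 5, 12, 19, 26; the last is February 26.
1 October 2017 is a Sunday, so the first Sunday is October 1 and the fourth is October 22.
Daylight saving runs 26 February – 22 October; January 30, 2017 is outside that window, so Umis Zone is on standard time at UTC+00:30.
14:00 Umis Zone − 0h30m = 13:30 UTC.
1 November 2016 is a Tuesday, so the first Sunday is November 6 and the third is November 20.
1 February 2017 is a Wednesday, so the first Sunday is February 5.
At the standard offset (UTC+03:00), 13:30 UTC + 3h = 16:30 Zelast standard time.
The standard-time date in Zelast, January 30, 2017, lies within the daylight-saving period (20 November 2016 – 5 February 2017), so Zelast is on daylight time, UTC+04:00.
13:30 UTC + 4h = 17:30 Zelast.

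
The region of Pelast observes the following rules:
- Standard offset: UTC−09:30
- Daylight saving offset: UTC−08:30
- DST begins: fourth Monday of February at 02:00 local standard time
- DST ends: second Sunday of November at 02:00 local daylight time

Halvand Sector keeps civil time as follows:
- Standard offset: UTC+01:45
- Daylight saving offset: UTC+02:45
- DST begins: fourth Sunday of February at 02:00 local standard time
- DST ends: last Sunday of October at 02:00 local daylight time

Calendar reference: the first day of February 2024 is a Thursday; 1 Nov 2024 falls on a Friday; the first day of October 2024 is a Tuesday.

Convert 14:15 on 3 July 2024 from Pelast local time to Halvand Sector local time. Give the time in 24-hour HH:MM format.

1 February 2024 is a Thursday, so the first Monday is February 5 and the fourth is February 26.
1 November 2024 is a Friday, so the first Sunday is November 3 and the second is November 10.
Daylight saving runs 26 February – 10 November; 3 July 2024 is inside that window, so Pelast is at UTC−08:30.
14:15 Pelast + 8h30m = 22:45 UTC.
1 February 2024 is a Thursday, so the first Sunday is February 4 and the fourth is February 25.
1 October 2024 is a Tuesday, so Sundays fall on 6, 13, 20, 27; the last is October 27.
At the standard offset (UTC+01:45), 22:45 UTC + 1h45m = 00:30 Halvand Sector standard time (rolling into the next day, 4 July 2024).
Daylight saving runs 25 February – 27 October; the standard-time date in Halvand Sector, 4 July 2024, is inside that window, so Halvand Sector is at UTC+02:45.
22:45 UTC + 2h45m = 01:30 Halvand Sector (rolling into the next day, 4 July 2024).

01:30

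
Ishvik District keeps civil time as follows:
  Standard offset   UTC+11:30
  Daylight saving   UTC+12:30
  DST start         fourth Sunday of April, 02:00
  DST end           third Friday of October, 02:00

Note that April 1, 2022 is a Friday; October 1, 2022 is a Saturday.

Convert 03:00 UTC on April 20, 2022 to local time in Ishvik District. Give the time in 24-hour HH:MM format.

1 April 2022 is a Friday, so the first Sunday is April 3 and the fourth is April 24.
1 October 2022 is a Saturday, so the first Friday is October 7 and the third is October 21.
At the standard offset (UTC+11:30), 03:00 UTC + 11h30m = 14:30 Ishvik District standard time.
Daylight saving runs 24 April – 21 October; the standard-time date in Ishvik District, April 20, 2022, is outside that window, so Ishvik District is on standard time at UTC+11:30.
03:00 UTC + 11h30m = 14:30 local.

14:30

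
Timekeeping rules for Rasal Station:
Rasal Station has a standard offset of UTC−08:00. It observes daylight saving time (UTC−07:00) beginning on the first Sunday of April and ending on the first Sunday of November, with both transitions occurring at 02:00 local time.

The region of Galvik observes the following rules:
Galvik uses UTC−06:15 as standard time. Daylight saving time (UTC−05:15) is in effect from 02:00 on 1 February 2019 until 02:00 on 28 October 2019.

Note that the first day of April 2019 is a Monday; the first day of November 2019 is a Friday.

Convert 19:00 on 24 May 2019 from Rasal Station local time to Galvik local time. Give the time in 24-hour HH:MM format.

1 April 2019 is a Monday, so the first Sunday is April 7.
1 November 2019 is a Friday, so the first Sunday is November 3.
Daylight saving runs 7 April – 3 November; 24 May 2019 is inside that window, so Rasal Station is at UTC−07:00.
19:00 Rasal Station + 7h = 02:00 UTC (rolling into the next day, 25 May 2019).
At the standard offset (UTC−06:15), 02:00 UTC − 6h15m = 19:45 Galvik standard time (rolling into the previous day, 24 May 2019).
Daylight saving runs 1 February – 28 October; the standard-time date in Galvik, 24 May 2019, is inside that window, so Galvik is at UTC−05:15.
02:00 UTC − 5h15m = 20:45 Galvik (rolling into the previous day, 24 May 2019).

20:45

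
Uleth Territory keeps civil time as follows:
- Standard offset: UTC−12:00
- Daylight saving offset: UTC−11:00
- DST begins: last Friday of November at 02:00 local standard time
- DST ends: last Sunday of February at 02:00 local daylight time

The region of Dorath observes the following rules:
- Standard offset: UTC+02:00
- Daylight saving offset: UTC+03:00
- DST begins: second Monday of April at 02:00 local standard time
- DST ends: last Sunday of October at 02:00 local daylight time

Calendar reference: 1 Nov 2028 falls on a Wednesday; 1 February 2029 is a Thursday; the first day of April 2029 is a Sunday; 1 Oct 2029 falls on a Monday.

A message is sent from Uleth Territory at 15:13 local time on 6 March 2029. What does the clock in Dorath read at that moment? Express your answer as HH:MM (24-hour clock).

05:13

1 November 2028 is a Wednesday, so Fridays fall on 3, 10, 17, 24; the last is November 24.
1 February 2029 is a Thursday, so Sundays fall on 4, 11, 18, 25; the last is February 25.
6 March 2029 does not fall between 24 November 2028 and 25 February 2029, so daylight saving is not in effect and Uleth Territory is at UTC−12:00.
15:13 Uleth Territory + 12h = 03:13 UTC (rolling into the next day, 7 March 2029).
1 April 2029 is a Sunday, so the first Monday is April 2 and the second is April 9.
1 October 2029 is a Monday, so Sundays fall on 7, 14, 21, 28; the last is October 28.
At the standard offset (UTC+02:00), 03:13 UTC + 2h = 05:13 Dorath standard time.
The standard-time date in Dorath, 7 March 2029, is outside the daylight-saving period (9 April – 28 October), so Dorath is on standard time, UTC+02:00.
03:13 UTC + 2h = 05:13 Dorath.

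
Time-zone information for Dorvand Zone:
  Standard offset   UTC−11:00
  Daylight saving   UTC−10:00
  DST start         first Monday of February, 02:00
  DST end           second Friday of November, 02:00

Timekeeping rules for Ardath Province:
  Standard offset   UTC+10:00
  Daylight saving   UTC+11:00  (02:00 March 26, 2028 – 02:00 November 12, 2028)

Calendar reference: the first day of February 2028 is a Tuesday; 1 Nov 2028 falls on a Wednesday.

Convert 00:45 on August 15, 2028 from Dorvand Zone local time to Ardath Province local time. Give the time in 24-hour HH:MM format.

1 February 2028 is a Tuesday, so the first Monday is February 7.
1 November 2028 is a Wednesday, so the first Friday is November 3 and the second is November 10.
August 15, 2028 falls between 7 February and 10 November, so daylight saving is in effect and Dorvand Zone is at UTC−10:00.
00:45 Dorvand Zone + 10h = 10:45 UTC.
At the standard offset (UTC+10:00), 10:45 UTC + 10h = 20:45 Ardath Province standard time.
The standard-time date in Ardath Province, August 15, 2028, lies within the daylight-saving period (26 March – 12 November), so Ardath Province is on daylight time, UTC+11:00.
10:45 UTC + 11h = 21:45 Ardath Province.

21:45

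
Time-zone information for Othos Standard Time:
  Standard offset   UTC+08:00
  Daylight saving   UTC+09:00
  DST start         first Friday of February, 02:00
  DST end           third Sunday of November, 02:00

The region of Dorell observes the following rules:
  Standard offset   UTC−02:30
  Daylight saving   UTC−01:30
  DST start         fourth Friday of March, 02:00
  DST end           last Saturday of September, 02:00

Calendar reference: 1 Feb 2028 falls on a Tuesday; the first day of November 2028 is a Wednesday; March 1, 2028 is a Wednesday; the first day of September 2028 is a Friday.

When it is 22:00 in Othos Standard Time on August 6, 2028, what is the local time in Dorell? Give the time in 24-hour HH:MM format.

1 February 2028 is a Tuesday, so the first Friday is February 4.
1 November 2028 is a Wednesday, so the first Sunday is November 5 and the third is November 19.
August 6, 2028 lies within the daylight-saving period (4 February – 19 November), so Othos Standard Time is on daylight time, UTC+09:00.
22:00 Othos Standard Time − 9h = 13:00 UTC.
1 March 2028 is a Wednesday, so the first Friday is March 3 and the fourth is March 24.
1 September 2028 is a Friday, so Saturdays fall on 2, 9, 16, 23, 30; the last is September 30.
At the standard offset (UTC−02:30), 13:00 UTC − 2h30m = 10:30 Dorell standard time.
The standard-time date in Dorell, August 6, 2028, falls between 24 March and 30 September, so daylight saving is in effect and Dorell is at UTC−01:30.
13:00 UTC − 1h30m = 11:30 Dorell.

11:30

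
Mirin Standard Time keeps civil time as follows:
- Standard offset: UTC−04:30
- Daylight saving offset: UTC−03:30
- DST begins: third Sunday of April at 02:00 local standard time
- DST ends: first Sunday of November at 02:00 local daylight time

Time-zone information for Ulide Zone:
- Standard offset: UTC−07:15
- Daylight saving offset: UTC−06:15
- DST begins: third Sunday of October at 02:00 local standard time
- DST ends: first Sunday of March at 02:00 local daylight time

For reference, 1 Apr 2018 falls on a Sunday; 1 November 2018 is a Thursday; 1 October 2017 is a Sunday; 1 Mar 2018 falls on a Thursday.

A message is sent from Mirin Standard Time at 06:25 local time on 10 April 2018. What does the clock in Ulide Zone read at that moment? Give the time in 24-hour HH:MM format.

03:40

1 April 2018 is a Sunday, so the first Sunday is April 1 and the third is April 15.
1 November 2018 is a Thursday, so the first Sunday is November 4.
10 April 2018 does not fall between 15 April and 4 November, so daylight saving is not in effect and Mirin Standard Time is at UTC−04:30.
06:25 Mirin Standard Time + 4h30m = 10:55 UTC.
1 October 2017 is a Sunday, so the first Sunday is October 1 and the third is October 15.
1 March 2018 is a Thursday, so the first Sunday is March 4.
At the standard offset (UTC−07:15), 10:55 UTC − 7h15m = 03:40 Ulide Zone standard time.
The standard-time date in Ulide Zone, 10 April 2018, is outside the daylight-saving period (15 October 2017 – 4 March 2018), so Ulide Zone is on standard time, UTC−07:15.
10:55 UTC − 7h15m = 03:40 Ulide Zone.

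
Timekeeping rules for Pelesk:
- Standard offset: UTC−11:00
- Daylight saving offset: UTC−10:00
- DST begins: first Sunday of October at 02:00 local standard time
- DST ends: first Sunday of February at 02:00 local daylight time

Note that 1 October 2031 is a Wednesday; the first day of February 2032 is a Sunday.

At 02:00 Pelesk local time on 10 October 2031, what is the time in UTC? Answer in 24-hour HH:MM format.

12:00

1 October 2031 is a Wednesday, so the first Sunday is October 5.
1 February 2032 is a Sunday, so the first Sunday is February 1.
10 October 2031 lies within the daylight-saving period (5 October 2031 – 1 February 2032), so Pelesk is on daylight time, UTC−10:00.
02:00 local + 10h = 12:00 UTC.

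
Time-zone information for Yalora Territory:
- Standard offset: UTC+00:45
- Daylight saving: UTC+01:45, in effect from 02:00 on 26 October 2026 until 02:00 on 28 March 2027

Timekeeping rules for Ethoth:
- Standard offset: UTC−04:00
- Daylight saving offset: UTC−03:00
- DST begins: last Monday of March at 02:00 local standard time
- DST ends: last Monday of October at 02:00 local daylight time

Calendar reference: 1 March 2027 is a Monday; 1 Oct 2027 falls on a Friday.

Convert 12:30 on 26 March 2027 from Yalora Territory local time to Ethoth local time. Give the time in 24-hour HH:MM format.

26 March 2027 lies within the daylight-saving period (26 October 2026 – 28 March 2027), so Yalora Territory is on daylight time, UTC+01:45.
12:30 Yalora Territory − 1h45m = 10:45 UTC.
1 March 2027 is a Monday, so Mondays fall on 1, 8, 15, 22, 29; the last is March 29.
1 October 2027 is a Friday, so Mondays fall on 4, 11, 18, 25; the last is October 25.
At the standard offset (UTC−04:00), 10:45 UTC − 4h = 06:45 Ethoth standard time.
The standard-time date in Ethoth, 26 March 2027, does not fall between 29 March and 25 October, so daylight saving is not in effect and Ethoth is at UTC−04:00.
10:45 UTC − 4h = 06:45 Ethoth.

06:45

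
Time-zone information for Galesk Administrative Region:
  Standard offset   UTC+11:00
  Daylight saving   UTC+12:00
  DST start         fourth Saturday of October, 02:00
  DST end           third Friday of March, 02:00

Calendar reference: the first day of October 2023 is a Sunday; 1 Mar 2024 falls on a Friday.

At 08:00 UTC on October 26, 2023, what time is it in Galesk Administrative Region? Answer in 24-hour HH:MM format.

19:00

1 October 2023 is a Sunday, so the first Saturday is October 7 and the fourth is October 28.
1 March 2024 is a Friday, so the first Friday is March 1 and the third is March 15.
At the standard offset (UTC+11:00), 08:00 UTC + 11h = 19:00 Galesk Administrative Region standard time.
The standard-time date in Galesk Administrative Region, October 26, 2023, does not fall between 28 October 2023 and 15 March 2024, so daylight saving is not in effect and Galesk Administrative Region is at UTC+11:00.
08:00 UTC + 11h = 19:00 local.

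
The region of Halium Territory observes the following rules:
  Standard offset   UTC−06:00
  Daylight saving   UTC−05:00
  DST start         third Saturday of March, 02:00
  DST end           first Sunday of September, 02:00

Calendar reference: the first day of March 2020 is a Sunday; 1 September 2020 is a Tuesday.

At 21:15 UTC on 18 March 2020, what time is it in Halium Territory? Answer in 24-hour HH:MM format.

15:15

1 March 2020 is a Sunday, so the first Saturday is March 7 and the third is March 21.
1 September 2020 is a Tuesday, so the first Sunday is September 6.
At the standard offset (UTC−06:00), 21:15 UTC − 6h = 15:15 Halium Territory standard time.
Daylight saving runs 21 March – 6 September; the standard-time date in Halium Territory, 18 March 2020, is outside that window, so Halium Territory is on standard time at UTC−06:00.
21:15 UTC − 6h = 15:15 local.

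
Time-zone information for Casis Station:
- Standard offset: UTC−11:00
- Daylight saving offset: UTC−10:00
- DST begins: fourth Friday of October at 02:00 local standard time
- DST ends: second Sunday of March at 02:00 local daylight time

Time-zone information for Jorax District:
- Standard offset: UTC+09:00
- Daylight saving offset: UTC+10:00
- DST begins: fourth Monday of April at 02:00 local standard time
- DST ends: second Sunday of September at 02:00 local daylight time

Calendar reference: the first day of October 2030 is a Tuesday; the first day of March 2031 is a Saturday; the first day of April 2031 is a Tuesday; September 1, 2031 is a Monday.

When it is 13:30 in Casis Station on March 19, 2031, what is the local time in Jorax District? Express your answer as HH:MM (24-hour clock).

1 October 2030 is a Tuesday, so the first Friday is October 4 and the fourth is October 25.
1 March 2031 is a Saturday, so the first Sunday is March 2 and the second is March 9.
Daylight saving runs 25 October 2030 – 9 March 2031; March 19, 2031 is outside that window, so Casis Station is on standard time at UTC−11:00.
13:30 Casis Station + 11h = 00:30 UTC (rolling into the next day, 20 March 2031).
1 April 2031 is a Tuesday, so the first Monday is April 7 and the fourth is April 28.
1 September 2031 is a Monday, so the first Sunday is September 7 and the second is September 14.
At the standard offset (UTC+09:00), 00:30 UTC + 9h = 09:30 Jorax District standard time.
The standard-time date in Jorax District, March 20, 2031, does not fall between 28 April and 14 September, so daylight saving is not in effect and Jorax District is at UTC+09:00.
00:30 UTC + 9h = 09:30 Jorax District.

09:30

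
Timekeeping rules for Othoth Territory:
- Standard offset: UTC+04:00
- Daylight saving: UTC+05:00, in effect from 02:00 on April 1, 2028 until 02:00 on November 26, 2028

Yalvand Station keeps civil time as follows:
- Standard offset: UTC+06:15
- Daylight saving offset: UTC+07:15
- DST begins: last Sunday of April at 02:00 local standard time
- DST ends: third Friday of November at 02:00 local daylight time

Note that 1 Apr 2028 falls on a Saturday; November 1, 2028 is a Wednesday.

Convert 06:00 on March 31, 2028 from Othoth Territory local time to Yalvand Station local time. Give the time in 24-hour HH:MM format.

Daylight saving runs 1 April – 26 November; March 31, 2028 is outside that window, so Othoth Territory is on standard time at UTC+04:00.
06:00 Othoth Territory − 4h = 02:00 UTC.
1 April 2028 is a Saturday, so Sundays fall on 2, 9, 16, 23, 30; the last is April 30.
1 November 2028 is a Wednesday, so the first Friday is November 3 and the third is November 17.
At the standard offset (UTC+06:15), 02:00 UTC + 6h15m = 08:15 Yalvand Station standard time.
The standard-time date in Yalvand Station, March 31, 2028, is outside the daylight-saving period (30 April – 17 November), so Yalvand Station is on standard time, UTC+06:15.
02:00 UTC + 6h15m = 08:15 Yalvand Station.

08:15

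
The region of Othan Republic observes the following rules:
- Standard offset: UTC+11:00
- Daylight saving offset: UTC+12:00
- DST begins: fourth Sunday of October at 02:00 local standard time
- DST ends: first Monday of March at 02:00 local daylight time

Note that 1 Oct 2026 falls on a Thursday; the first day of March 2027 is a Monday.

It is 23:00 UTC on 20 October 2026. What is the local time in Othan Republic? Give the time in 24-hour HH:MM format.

1 October 2026 is a Thursday, so the first Sunday is October 4 and the fourth is October 25.
1 March 2027 is a Monday, so the first Monday is March 1.
At the standard offset (UTC+11:00), 23:00 UTC + 11h = 10:00 Othan Republic standard time (rolling into the next day, 21 October 2026).
The standard-time date in Othan Republic, 21 October 2026, does not fall between 25 October 2026 and 1 March 2027, so daylight saving is not in effect and Othan Republic is at UTC+11:00.
23:00 UTC + 11h = 10:00 local (rolling into the next day, 21 October 2026).

10:00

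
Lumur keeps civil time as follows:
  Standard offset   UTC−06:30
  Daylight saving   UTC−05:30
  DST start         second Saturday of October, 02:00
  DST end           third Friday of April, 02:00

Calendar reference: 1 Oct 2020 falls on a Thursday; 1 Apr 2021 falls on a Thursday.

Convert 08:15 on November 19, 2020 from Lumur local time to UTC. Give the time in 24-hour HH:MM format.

13:45

1 October 2020 is a Thursday, so the first Saturday is October 3 and the second is October 10.
1 April 2021 is a Thursday, so the first Friday is April 2 and the third is April 16.
Daylight saving runs 10 October 2020 – 16 April 2021; November 19, 2020 is inside that window, so Lumur is at UTC−05:30.
08:15 local + 5h30m = 13:45 UTC.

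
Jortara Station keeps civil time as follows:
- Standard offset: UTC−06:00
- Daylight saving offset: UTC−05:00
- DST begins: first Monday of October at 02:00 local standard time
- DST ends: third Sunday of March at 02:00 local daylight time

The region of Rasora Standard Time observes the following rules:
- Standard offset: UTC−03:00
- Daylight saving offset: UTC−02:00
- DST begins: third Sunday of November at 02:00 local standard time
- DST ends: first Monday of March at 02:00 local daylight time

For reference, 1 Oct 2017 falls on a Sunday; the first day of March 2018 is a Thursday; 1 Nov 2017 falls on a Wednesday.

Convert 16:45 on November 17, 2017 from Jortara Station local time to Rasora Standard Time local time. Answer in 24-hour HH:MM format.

1 October 2017 is a Sunday, so the first Monday is October 2.
1 March 2018 is a Thursday, so the first Sunday is March 4 and the third is March 18.
November 17, 2017 lies within the daylight-saving period (2 October 2017 – 18 March 2018), so Jortara Station is on daylight time, UTC−05:00.
16:45 Jortara Station + 5h = 21:45 UTC.
1 November 2017 is a Wednesday, so the first Sunday is November 5 and the third is November 19.
1 March 2018 is a Thursday, so the first Monday is March 5.
At the standard offset (UTC−03:00), 21:45 UTC − 3h = 18:45 Rasora Standard Time standard time.
Daylight saving runs 19 November 2017 – 5 March 2018; the standard-time date in Rasora Standard Time, November 17, 2017, is outside that window, so Rasora Standard Time is on standard time at UTC−03:00.
21:45 UTC − 3h = 18:45 Rasora Standard Time.

18:45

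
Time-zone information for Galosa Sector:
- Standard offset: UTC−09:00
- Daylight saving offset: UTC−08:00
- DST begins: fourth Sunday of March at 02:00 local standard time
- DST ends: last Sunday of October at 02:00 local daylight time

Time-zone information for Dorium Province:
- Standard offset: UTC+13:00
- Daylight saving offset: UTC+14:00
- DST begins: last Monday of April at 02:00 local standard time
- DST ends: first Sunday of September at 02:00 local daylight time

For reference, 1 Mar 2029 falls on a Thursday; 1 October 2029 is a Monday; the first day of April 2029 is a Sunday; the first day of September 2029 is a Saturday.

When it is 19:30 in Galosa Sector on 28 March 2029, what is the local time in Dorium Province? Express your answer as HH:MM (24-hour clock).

1 March 2029 is a Thursday, so the first Sunday is March 4 and the fourth is March 25.
1 October 2029 is a Monday, so Sundays fall on 7, 14, 21, 28; the last is October 28.
Daylight saving runs 25 March – 28 October; 28 March 2029 is inside that window, so Galosa Sector is at UTC−08:00.
19:30 Galosa Sector + 8h = 03:30 UTC (rolling into the next day, 29 March 2029).
1 April 2029 is a Sunday, so Mondays fall on 2, 9, 16, 23, 30; the last is April 30.
1 September 2029 is a Saturday, so the first Sunday is September 2.
At the standard offset (UTC+13:00), 03:30 UTC + 13h = 16:30 Dorium Province standard time.
Daylight saving runs 30 April – 2 September; the standard-time date in Dorium Province, 29 March 2029, is outside that window, so Dorium Province is on standard time at UTC+13:00.
03:30 UTC + 13h = 16:30 Dorium Province.

16:30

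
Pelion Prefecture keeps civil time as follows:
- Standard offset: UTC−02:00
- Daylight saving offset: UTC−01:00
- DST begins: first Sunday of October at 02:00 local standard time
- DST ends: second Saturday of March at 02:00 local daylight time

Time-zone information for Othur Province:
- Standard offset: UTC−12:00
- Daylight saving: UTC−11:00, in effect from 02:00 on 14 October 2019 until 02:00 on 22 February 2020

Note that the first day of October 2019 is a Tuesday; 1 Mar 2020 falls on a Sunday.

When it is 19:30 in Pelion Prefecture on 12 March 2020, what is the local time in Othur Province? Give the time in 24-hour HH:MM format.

1 October 2019 is a Tuesday, so the first Sunday is October 6.
1 March 2020 is a Sunday, so the first Saturday is March 7 and the second is March 14.
Daylight saving runs 6 October 2019 – 14 March 2020; 12 March 2020 is inside that window, so Pelion Prefecture is at UTC−01:00.
19:30 Pelion Prefecture + 1h = 20:30 UTC.
At the standard offset (UTC−12:00), 20:30 UTC − 12h = 08:30 Othur Province standard time.
Daylight saving runs 14 October 2019 – 22 February 2020; the standard-time date in Othur Province, 12 March 2020, is outside that window, so Othur Province is on standard time at UTC−12:00.
20:30 UTC − 12h = 08:30 Othur Province.

08:30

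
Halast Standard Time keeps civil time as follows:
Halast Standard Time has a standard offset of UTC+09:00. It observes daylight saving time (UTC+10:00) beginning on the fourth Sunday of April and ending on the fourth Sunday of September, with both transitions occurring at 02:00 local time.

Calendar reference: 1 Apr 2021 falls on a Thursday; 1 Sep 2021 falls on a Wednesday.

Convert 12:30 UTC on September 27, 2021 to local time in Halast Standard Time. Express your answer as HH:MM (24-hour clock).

21:30

1 April 2021 is a Thursday, so the first Sunday is April 4 and the fourth is April 25.
1 September 2021 is a Wednesday, so the first Sunday is September 5 and the fourth is September 26.
At the standard offset (UTC+09:00), 12:30 UTC + 9h = 21:30 Halast Standard Time standard time.
The standard-time date in Halast Standard Time, September 27, 2021, is outside the daylight-saving period (25 April – 26 September), so Halast Standard Time is on standard time, UTC+09:00.
12:30 UTC + 9h = 21:30 local.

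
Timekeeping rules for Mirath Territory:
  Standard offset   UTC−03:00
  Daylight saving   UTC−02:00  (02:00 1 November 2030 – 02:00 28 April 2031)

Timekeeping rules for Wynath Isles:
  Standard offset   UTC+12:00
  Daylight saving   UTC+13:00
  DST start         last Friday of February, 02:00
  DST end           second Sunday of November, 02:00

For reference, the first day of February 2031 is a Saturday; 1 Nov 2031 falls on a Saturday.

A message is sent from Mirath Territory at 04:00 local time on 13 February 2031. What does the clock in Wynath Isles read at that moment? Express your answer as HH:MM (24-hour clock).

18:00

Daylight saving runs 1 November 2030 – 28 April 2031; 13 February 2031 is inside that window, so Mirath Territory is at UTC−02:00.
04:00 Mirath Territory + 2h = 06:00 UTC.
1 February 2031 is a Saturday, so Fridays fall on 7, 14, 21, 28; the last is February 28.
1 November 2031 is a Saturday, so the first Sunday is November 2 and the second is November 9.
At the standard offset (UTC+12:00), 06:00 UTC + 12h = 18:00 Wynath Isles standard time.
The standard-time date in Wynath Isles, 13 February 2031, does not fall between 28 February and 9 November, so daylight saving is not in effect and Wynath Isles is at UTC+12:00.
06:00 UTC + 12h = 18:00 Wynath Isles.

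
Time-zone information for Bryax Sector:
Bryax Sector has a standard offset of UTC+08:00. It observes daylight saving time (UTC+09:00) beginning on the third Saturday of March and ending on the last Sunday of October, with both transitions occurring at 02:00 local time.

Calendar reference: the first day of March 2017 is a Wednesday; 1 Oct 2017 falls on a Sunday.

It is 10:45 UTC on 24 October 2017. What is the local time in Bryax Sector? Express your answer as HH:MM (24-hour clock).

1 March 2017 is a Wednesday, so the first Saturday is March 4 and the third is March 18.
1 October 2017 is a Sunday, so Sundays fall on 1, 8, 15, 22, 29; the last is October 29.
At the standard offset (UTC+08:00), 10:45 UTC + 8h = 18:45 Bryax Sector standard time.
Daylight saving runs 18 March – 29 October; the standard-time date in Bryax Sector, 24 October 2017, is inside that window, so Bryax Sector is at UTC+09:00.
10:45 UTC + 9h = 19:45 local.

19:45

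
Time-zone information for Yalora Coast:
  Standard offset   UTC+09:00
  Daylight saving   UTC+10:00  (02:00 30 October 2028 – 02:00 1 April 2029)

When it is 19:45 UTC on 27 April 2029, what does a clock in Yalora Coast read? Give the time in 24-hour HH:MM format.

04:45

At the standard offset (UTC+09:00), 19:45 UTC + 9h = 04:45 Yalora Coast standard time (rolling into the next day, 28 April 2029).
Daylight saving runs 30 October 2028 – 1 April 2029; the standard-time date in Yalora Coast, 28 April 2029, is outside that window, so Yalora Coast is on standard time at UTC+09:00.
19:45 UTC + 9h = 04:45 local (rolling into the next day, 28 April 2029).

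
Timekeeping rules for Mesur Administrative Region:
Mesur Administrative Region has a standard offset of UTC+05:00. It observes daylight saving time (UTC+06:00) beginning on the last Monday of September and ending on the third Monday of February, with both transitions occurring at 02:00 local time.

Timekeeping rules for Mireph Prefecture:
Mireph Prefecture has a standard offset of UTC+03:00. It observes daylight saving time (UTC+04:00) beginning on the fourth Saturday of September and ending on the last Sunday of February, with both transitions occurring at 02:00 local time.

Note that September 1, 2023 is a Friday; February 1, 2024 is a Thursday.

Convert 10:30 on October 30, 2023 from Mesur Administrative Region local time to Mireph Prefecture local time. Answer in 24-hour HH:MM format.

1 September 2023 is a Friday, so Mondays fall on 4, 11, 18, 25; the last is September 25.
1 February 2024 is a Thursday, so the first Monday is February 5 and the third is February 19.
October 30, 2023 falls between 25 September 2023 and 19 February 2024, so daylight saving is in effect and Mesur Administrative Region is at UTC+06:00.
10:30 Mesur Administrative Region − 6h = 04:30 UTC.
1 September 2023 is a Friday, so the first Saturday is September 2 and the fourth is September 23.
1 February 2024 is a Thursday, so Sundays fall on 4, 11, 18, 25; the last is February 25.
At the standard offset (UTC+03:00), 04:30 UTC + 3h = 07:30 Mireph Prefecture standard time.
The standard-time date in Mireph Prefecture, October 30, 2023, lies within the daylight-saving period (23 September 2023 – 25 February 2024), so Mireph Prefecture is on daylight time, UTC+04:00.
04:30 UTC + 4h = 08:30 Mireph Prefecture.

08:30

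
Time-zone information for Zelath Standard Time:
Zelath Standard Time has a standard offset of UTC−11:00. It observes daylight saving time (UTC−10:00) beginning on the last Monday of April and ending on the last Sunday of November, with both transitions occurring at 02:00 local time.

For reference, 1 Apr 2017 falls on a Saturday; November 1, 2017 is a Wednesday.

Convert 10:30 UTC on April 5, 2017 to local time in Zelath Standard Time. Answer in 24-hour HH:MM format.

23:30

1 April 2017 is a Saturday, so Mondays fall on 3, 10, 17, 24; the last is April 24.
1 November 2017 is a Wednesday, so Sundays fall on 5, 12, 19, 26; the last is November 26.
At the standard offset (UTC−11:00), 10:30 UTC − 11h = 23:30 Zelath Standard Time standard time (rolling into the previous day, 4 April 2017).
The standard-time date in Zelath Standard Time, April 4, 2017, does not fall between 24 April and 26 November, so daylight saving is not in effect and Zelath Standard Time is at UTC−11:00.
10:30 UTC − 11h = 23:30 local (rolling into the previous day, 4 April 2017).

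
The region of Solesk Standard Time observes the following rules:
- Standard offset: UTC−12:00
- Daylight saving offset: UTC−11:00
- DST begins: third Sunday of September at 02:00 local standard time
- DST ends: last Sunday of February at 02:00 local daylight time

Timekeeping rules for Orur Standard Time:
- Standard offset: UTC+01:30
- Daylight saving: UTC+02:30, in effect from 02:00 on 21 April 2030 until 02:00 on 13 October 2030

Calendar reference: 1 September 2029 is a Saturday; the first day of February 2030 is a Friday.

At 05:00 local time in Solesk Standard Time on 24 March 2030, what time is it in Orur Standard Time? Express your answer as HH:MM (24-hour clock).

1 September 2029 is a Saturday, so the first Sunday is September 2 and the third is September 16.
1 February 2030 is a Friday, so Sundays fall on 3, 10, 17, 24; the last is February 24.
24 March 2030 does not fall between 16 September 2029 and 24 February 2030, so daylight saving is not in effect and Solesk Standard Time is at UTC−12:00.
05:00 Solesk Standard Time + 12h = 17:00 UTC.
At the standard offset (UTC+01:30), 17:00 UTC + 1h30m = 18:30 Orur Standard Time standard time.
Daylight saving runs 21 April – 13 October; the standard-time date in Orur Standard Time, 24 March 2030, is outside that window, so Orur Standard Time is on standard time at UTC+01:30.
17:00 UTC + 1h30m = 18:30 Orur Standard Time.

18:30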